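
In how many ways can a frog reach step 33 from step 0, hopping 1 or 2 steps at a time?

Let f(n) be the number of climbs. Removing the last move (1 or 2 steps) gives f(n) = f(n-1) + f(n-2); base cases f(1)=1, f(2)=2.
Building up term by term: f(1)=1, f(2)=2, f(3)=3, f(4)=5, f(5)=8, f(6)=13, f(7)=21, f(8)=34, f(9)=55, f(10)=89, f(11)=144, f(12)=233, f(13)=377, f(14)=610, f(15)=987, f(16)=1597, f(17)=2584, f(18)=4181, f(19)=6765, f(20)=10946, f(21)=17711, f(22)=28657, f(23)=46368, f(24)=75025, f(25)=121393, f(26)=196418, f(27)=317811, f(28)=514229, f(29)=832040, f(30)=1346269, f(31)=2178309, f(32)=3524578, f(33)=5702887.

Final answer: 5702887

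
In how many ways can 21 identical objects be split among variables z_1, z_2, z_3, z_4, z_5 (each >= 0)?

Stars and bars with 21 stars and 4 bars:
C(21+5-1, 5-1) = C(25,4).

Final answer: C(25,4) = 12650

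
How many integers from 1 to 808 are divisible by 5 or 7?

Multiples of 5: 161. Multiples of 7: 115. Of both (lcm=35): 23.
By inclusion-exclusion: 161 + 115 - 23.

Final answer: 253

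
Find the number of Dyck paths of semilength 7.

Total monotonic paths to (7,7): C(14,7) = 3432.
Paths that cross above y=x (reflection bijection): C(14,8) = 3003.
Valid Dyck paths: 3432 - 3003.
(This is the Catalan number C_{7}.)

Final answer: C_{7} = 429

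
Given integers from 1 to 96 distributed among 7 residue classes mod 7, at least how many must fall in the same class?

By pigeonhole with 96 objects and 7 categories: ceiling(96/7).

Final answer: 14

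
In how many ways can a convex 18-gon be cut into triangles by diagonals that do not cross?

This is a standard Catalan-number count: the answer is C_n. Here n = 18 - 2 = 16.
C_n = (2n)!/(n!(n+1)!), so C_{16} = 32!/(16! x 17!) = C(32,16)/17 = 601080390/17.

Final answer: C_{16} = 35357670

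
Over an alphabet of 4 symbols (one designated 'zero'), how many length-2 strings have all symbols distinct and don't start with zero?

The leading digit has 3 choices (anything but zero); the next has 3 (anything but the first), then 2, and so on, one fewer each time.
Total: 3 x 3.

Final answer: 9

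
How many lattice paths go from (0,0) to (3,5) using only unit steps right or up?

Each path has 3 right steps and 5 up steps in some order (8 steps total).
Choose which 5 of the 8 steps are up: C(8,5).

Final answer: C(8,5) = 56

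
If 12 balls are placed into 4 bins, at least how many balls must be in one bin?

By the pigeonhole principle: ceiling(12/4).

Final answer: 3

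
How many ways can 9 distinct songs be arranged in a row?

The number of ways to arrange 9 distinct objects is 9!.

Final answer: 9! = 362880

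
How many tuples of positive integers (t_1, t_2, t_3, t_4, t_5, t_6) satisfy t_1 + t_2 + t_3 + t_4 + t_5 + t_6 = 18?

Substitute t'_i = t_i - 1 (so t'_i >= 0). Then sum t'_i = 18 - 6 = 12.
Stars and bars: C(12+6-1, 6-1) = C(17,5).

Final answer: C(17,5) = 6188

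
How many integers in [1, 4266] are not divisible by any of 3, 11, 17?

|div by 3|=1422, |div by 11|=387, |div by 17|=250.
|div by 3&11|=129, |div by 3&17|=83, |div by 11&17|=22, |div by all|=7.
By inclusion-exclusion, divisible by at least one: 1422+387+250-129-83-22+7 = 1832.
Not divisible by any: 4266 - 1832.

Final answer: 2434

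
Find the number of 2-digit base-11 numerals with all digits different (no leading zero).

First digit: 10 (nonzero). Second: 10 (not first). Third: 9, etc.
Total: 10 x 10.

Final answer: 100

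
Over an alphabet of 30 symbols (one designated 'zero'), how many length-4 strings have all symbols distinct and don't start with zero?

The leading digit has 29 choices (anything but zero); the next has 29 (anything but the first), then 28, and so on, one fewer each time.
Total: 29 x 29 x 28 x 27.

Final answer: 635796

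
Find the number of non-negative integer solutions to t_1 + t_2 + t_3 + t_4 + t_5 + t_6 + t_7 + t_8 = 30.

Stars and bars with 30 stars and 7 bars:
C(30+8-1, 8-1) = C(37,7).

Final answer: C(37,7) = 10295472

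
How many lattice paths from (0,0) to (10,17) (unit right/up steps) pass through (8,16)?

Paths (0,0)->(8,16): C(24,16) = 735471.
Paths (8,16)->(10,17): C(3,1) = 3.
By multiplication principle: 735471 x 3.

Final answer: 2206413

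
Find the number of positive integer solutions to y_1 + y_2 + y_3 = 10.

Substitute y'_i = y_i - 1 (so y'_i >= 0). Then sum y'_i = 10 - 3 = 7.
Stars and bars: C(7+3-1, 3-1) = C(9,2).

Final answer: C(9,2) = 36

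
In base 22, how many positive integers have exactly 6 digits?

In base 22, the leading digit has 21 choices (1..21); each of the remaining 5 digits has 22 choices.
Total: 21 x 22^5.

Final answer: 108226272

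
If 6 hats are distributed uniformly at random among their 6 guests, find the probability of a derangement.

Use the recurrence D(n) = (n-1)(D(n-1) + D(n-2)) with D(0)=1, D(1)=0.
Building up: D(2)=1, D(3)=2, D(4)=9, D(5)=44, D(6)=265.
Total arrangements: 6! = 720.
Probability = D(6)/6! = 53/144.

Final answer: D(6)/6! = 265/720 = 0.368056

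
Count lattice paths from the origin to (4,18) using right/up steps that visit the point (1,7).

Paths (0,0)->(1,7): C(8,7) = 8.
Paths (1,7)->(4,18): C(14,11) = 364.
By multiplication principle: 8 x 364.

Final answer: 2912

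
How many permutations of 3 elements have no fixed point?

Use the recurrence D(n) = (n-1)(D(n-1) + D(n-2)) with D(0)=1, D(1)=0.
D(2) = 1 x (0 + 1) = 1
D(3) = 2 x (D(2) + D(1)) = 2 x (1 + 0)

Final answer: D(3) = 2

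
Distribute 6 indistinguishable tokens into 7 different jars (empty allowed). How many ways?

Stars and bars: C(n+k-1, k-1) = C(12,6).

Final answer: C(12,6) = 924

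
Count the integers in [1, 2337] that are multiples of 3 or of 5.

Multiples of 3: 779. Multiples of 5: 467. Of both (lcm=15): 155.
By inclusion-exclusion: 779 + 467 - 155.

Final answer: 1091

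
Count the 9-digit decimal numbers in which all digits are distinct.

First digit: 9 (not 0). Second: 9 (not first). Third: 8, etc.
Total: 9 x 9 x 8 x 7 x 6 x 5 x 4 x 3 x 2.

Final answer: 3265920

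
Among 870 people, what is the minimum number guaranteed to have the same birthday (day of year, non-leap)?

There are 365 possible values for birthday (day of year, non-leap). With 870 people and 365 categories, by pigeonhole: ceiling(870/365).

Final answer: 3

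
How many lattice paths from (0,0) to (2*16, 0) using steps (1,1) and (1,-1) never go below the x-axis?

Total monotonic paths to (16,16): C(32,16) = 601080390.
A path is bad iff it touches y = x + 1; reflecting its initial segment maps bad paths bijectively onto all paths to (15,17), of which there are C(32,17) = 565722720.
Valid Dyck paths: 601080390 - 565722720.
(This is the Catalan number C_{16}.)

Final answer: C_{16} = 35357670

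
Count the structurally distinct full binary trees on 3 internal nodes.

The structures are counted by the Catalan number C_n. Here n = 3.
C_n = C(2n,n) - C(2n,n+1), so C_{3} = C(6,3) - C(6,4) = 20 - 15.

Final answer: C_{3} = 5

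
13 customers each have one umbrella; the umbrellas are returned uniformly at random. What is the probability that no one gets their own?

Use the recurrence D(n) = (n-1)(D(n-1) + D(n-2)) with D(0)=1, D(1)=0.
Building up: D(2)=1, D(3)=2, D(4)=9, D(5)=44, D(6)=265, D(7)=1854, D(8)=14833, D(9)=133496, D(10)=1334961, D(11)=14684570, D(12)=176214841, D(13)=2290792932.
Total arrangements: 13! = 6227020800.
Probability = D(13)/13! = 63633137/172972800.

Final answer: D(13)/13! = 2290792932/6227020800 = 0.367879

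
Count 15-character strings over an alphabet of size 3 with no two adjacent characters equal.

First character: 3 choices. Each subsequent: 2 choices (must differ from the previous one).
Total: 3 x 2^14.

Final answer: 3 x 2^{14} = 49152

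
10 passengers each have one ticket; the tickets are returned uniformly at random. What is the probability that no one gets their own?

D(n) = (n-1)(D(n-1) + D(n-2)), D(0)=1, D(1)=0.
Building up: D(2)=1, D(3)=2, D(4)=9, D(5)=44, D(6)=265, D(7)=1854, D(8)=14833, D(9)=133496, D(10)=1334961.
Total arrangements: 10! = 3628800.
Probability = D(10)/10! = 16481/44800.

Final answer: D(10)/10! = 1334961/3628800 = 0.367879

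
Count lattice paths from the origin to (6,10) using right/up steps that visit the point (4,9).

Paths (0,0)->(4,9): C(13,9) = 715.
Paths (4,9)->(6,10): C(3,1) = 3.
By multiplication principle: 715 x 3.

Final answer: 2145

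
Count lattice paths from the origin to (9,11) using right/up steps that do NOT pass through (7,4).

Total paths to (9,11): C(20,11) = 167960.
Paths through (7,4): C(11,4) x C(9,7) = 11880.
Avoiding (7,4): 167960 - 11880.

Final answer: 156080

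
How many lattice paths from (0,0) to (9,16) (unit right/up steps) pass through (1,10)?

Paths (0,0)->(1,10): C(11,10) = 11.
Paths (1,10)->(9,16): C(14,6) = 3003.
By multiplication principle: 11 x 3003.

Final answer: 33033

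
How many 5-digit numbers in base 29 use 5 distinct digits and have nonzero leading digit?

First digit: 28 (nonzero). Second: 28 (not first). Third: 27, etc.
Total: 28 x 28 x 27 x 26 x 25.

Final answer: 13759200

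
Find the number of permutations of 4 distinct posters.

The number of ways to arrange 4 distinct objects is 4!.

Final answer: 4! = 24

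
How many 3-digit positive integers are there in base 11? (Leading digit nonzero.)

Leading digit: 10 options (nonzero). Other 2 digit(s): 11 options each.
Total: 10 x 11^2.

Final answer: 1210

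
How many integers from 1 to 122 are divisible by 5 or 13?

Multiples of 5: 24. Multiples of 13: 9. Of both (lcm=65): 1.
By inclusion-exclusion: 24 + 9 - 1.

Final answer: 32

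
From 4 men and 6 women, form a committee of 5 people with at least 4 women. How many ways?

Sum over valid woman counts:
C(6,4)C(4,1) = 60
C(6,5)C(4,0) = 6
Total: 60 + 6.

Final answer: 66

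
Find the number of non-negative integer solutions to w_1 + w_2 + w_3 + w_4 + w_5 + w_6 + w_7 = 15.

Stars and bars with 15 stars and 6 bars:
C(15+7-1, 7-1) = C(21,6).

Final answer: C(21,6) = 54264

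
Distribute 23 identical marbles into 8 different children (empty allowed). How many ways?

Stars and bars: C(n+k-1, k-1) = C(30,7).

Final answer: C(30,7) = 2035800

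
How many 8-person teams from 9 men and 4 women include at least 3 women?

Sum over valid woman counts:
C(4,3)C(9,5) = 504
C(4,4)C(9,4) = 126
Total: 504 + 126.

Final answer: 630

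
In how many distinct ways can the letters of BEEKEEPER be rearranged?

Letters (B:1, E:5, K:1, P:1, R:1). Total letters: 9.
Permutations = 9!/(5!).

Final answer: 3024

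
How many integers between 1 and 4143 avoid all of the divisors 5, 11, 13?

|div by 5|=828, |div by 11|=376, |div by 13|=318.
|div by 5&11|=75, |div by 5&13|=63, |div by 11&13|=28, |div by all|=5.
By inclusion-exclusion, divisible by at least one: 828+376+318-75-63-28+5 = 1361.
Not divisible by any: 4143 - 1361.

Final answer: 2782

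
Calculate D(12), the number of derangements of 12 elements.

Use the recurrence D(n) = (n-1)(D(n-1) + D(n-2)) with D(0)=1, D(1)=0.
Building up: D(2)=1, D(3)=2, D(4)=9, D(5)=44, D(6)=265, D(7)=1854, D(8)=14833, D(9)=133496, D(10)=1334961, D(11)=14684570.
D(12) = 11 x (D(11) + D(10)) = 11 x (14684570 + 1334961).

Final answer: D(12) = 176214841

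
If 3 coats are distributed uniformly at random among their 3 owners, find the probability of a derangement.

Use the recurrence D(n) = (n-1)(D(n-1) + D(n-2)) with D(0)=1, D(1)=0.
Building up: D(2)=1, D(3)=2.
Total arrangements: 3! = 6.
Probability = D(3)/3! = 1/3.

Final answer: D(3)/3! = 2/6 = 0.333333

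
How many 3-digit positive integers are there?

These are the integers in [10^2, 10^3), so the count is 10^3 - 10^2 = 9 x 10^2.

Final answer: 900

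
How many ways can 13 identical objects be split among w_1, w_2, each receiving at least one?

Substitute w'_i = w_i - 1 (so w'_i >= 0). Then sum w'_i = 13 - 2 = 11.
Stars and bars: C(11+2-1, 2-1) = C(12,1).

Final answer: C(12,1) = 12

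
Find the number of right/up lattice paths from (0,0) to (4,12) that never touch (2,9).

Total paths to (4,12): C(16,12) = 1820.
Paths through (2,9): C(11,9) x C(5,3) = 550.
Avoiding (2,9): 1820 - 550.

Final answer: 1270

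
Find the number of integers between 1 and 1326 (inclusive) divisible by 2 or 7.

Multiples of 2: 663. Multiples of 7: 189. Of both (lcm=14): 94.
By inclusion-exclusion: 663 + 189 - 94.

Final answer: 758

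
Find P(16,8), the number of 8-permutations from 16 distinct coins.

P(16,8) = 16!/(16-8)! = 16!/8!.

Final answer: P(16,8) = 518918400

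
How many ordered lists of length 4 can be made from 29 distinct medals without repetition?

P(29,4) = 29!/(29-4)! = 29!/25!.

Final answer: P(29,4) = 570024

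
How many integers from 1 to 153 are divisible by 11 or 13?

Multiples of 11: 13. Multiples of 13: 11. Of both (lcm=143): 1.
By inclusion-exclusion: 13 + 11 - 1.

Final answer: 23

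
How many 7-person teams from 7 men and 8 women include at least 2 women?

Sum over valid woman counts:
C(8,2)C(7,5) = 588
C(8,3)C(7,4) = 1960
C(8,4)C(7,3) = 2450
C(8,5)C(7,2) = 1176
C(8,6)C(7,1) = 196
C(8,7)C(7,0) = 8
Total: 588 + 1960 + 2450 + 1176 + 196 + 8.

Final answer: 6378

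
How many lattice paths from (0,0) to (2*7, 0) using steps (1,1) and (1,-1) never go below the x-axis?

Total monotonic paths to (7,7): C(14,7) = 3432.
Paths that cross above y=x (reflection bijection): C(14,8) = 3003.
Valid Dyck paths: 3432 - 3003.
(This is the Catalan number C_{7}.)

Final answer: C_{7} = 429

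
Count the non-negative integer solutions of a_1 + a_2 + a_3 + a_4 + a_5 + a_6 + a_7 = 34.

Stars and bars with 34 stars and 6 bars:
C(34+7-1, 7-1) = C(40,6).

Final answer: C(40,6) = 3838380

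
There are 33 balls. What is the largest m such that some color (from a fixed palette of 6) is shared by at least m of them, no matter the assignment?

There are 6 possible values for color (from a fixed palette of 6). With 33 balls and 6 categories, by pigeonhole: ceiling(33/6).

Final answer: 6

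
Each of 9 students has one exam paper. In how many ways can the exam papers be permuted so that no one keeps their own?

D(n) = (n-1)(D(n-1) + D(n-2)), D(0)=1, D(1)=0.
D(2) = 1 x (0 + 1) = 1
D(3) = 2 x (1 + 0) = 2
D(4) = 3 x (2 + 1) = 9
D(5) = 4 x (9 + 2) = 44
D(6) = 5 x (44 + 9) = 265
D(7) = 6 x (265 + 44) = 1854
D(8) = 7 x (1854 + 265) = 14833
D(9) = 8 x (D(8) + D(7)) = 8 x (14833 + 1854)

Final answer: D(9) = 133496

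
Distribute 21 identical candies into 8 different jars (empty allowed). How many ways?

Stars and bars: C(n+k-1, k-1) = C(28,7).

Final answer: C(28,7) = 1184040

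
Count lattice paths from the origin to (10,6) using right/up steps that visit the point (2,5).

Paths (0,0)->(2,5): C(7,5) = 21.
Paths (2,5)->(10,6): C(9,1) = 9.
By multiplication principle: 21 x 9.

Final answer: 189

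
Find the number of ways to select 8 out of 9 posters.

C(9,8) = 9!/(8! x (9-8)!).

Final answer: C(9,8) = 9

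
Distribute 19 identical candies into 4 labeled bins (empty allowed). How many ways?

Stars and bars: C(n+k-1, k-1) = C(22,3).

Final answer: C(22,3) = 1540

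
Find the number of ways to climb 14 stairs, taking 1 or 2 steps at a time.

Let f(n) be the number of climbs. Removing the last move (1 or 2 steps) gives f(n) = f(n-1) + f(n-2); base cases f(1)=1, f(2)=2.
Iterating the recurrence: f(1)=1, f(2)=2, f(3)=3, f(4)=5, f(5)=8, f(6)=13, f(7)=21, f(8)=34, f(9)=55, f(10)=89, f(11)=144, f(12)=233, f(13)=377, f(14)=610.

Final answer: 610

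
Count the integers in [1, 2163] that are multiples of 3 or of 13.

Multiples of 3: 721. Multiples of 13: 166. Of both (lcm=39): 55.
By inclusion-exclusion: 721 + 166 - 55.

Final answer: 832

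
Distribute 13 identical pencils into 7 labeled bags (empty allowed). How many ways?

Stars and bars: C(n+k-1, k-1) = C(19,6).

Final answer: C(19,6) = 27132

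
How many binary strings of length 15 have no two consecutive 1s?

A valid string ends in 0 (append to any length-(n-1) valid string) or in 01 (append to any length-(n-2) valid string), so a(n) = a(n-1) + a(n-2) with a(1)=2, a(2)=3.
Building up term by term: a(1)=2, a(2)=3, a(3)=5, a(4)=8, a(5)=13, a(6)=21, a(7)=34, a(8)=55, a(9)=89, a(10)=144, a(11)=233, a(12)=377, a(13)=610, a(14)=987, a(15)=1597.

Final answer: 1597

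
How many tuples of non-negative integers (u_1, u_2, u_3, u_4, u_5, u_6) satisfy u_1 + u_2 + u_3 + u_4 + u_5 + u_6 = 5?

Stars and bars with 5 stars and 5 bars:
C(5+6-1, 6-1) = C(10,5).

Final answer: C(10,5) = 252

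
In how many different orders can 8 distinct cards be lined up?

The number of ways to arrange 8 distinct objects is 8!.

Final answer: 8! = 40320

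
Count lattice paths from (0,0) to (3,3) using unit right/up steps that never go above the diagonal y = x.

Total monotonic paths to (3,3): C(6,3) = 20.
Reflecting each bad path at its first crossing gives a bijection with paths to (2,4): C(6,4) = 15.
Valid Dyck paths: 20 - 15.
(Check: C(6,3) - C(6,4) = C(6,3)/4, the Catalan number C_{3}.)

Final answer: C_{3} = 5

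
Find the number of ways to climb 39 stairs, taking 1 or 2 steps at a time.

Condition on the final move: it is a 1-step (f(n-1) ways to get there) or a 2-step (f(n-2) ways), so f(n) = f(n-1) + f(n-2), with f(1)=1, f(2)=2.
Iterating the recurrence: f(1)=1, f(2)=2, f(3)=3, f(4)=5, f(5)=8, f(6)=13, f(7)=21, f(8)=34, f(9)=55, f(10)=89, f(11)=144, f(12)=233, f(13)=377, f(14)=610, f(15)=987, f(16)=1597, f(17)=2584, f(18)=4181, f(19)=6765, f(20)=10946, f(21)=17711, f(22)=28657, f(23)=46368, f(24)=75025, f(25)=121393, f(26)=196418, f(27)=317811, f(28)=514229, f(29)=832040, f(30)=1346269, f(31)=2178309, f(32)=3524578, f(33)=5702887, f(34)=9227465, f(35)=14930352, f(36)=24157817, f(37)=39088169, f(38)=63245986, f(39)=102334155.

Final answer: 102334155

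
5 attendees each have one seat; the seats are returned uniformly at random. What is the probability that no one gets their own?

D(n) = (n-1)(D(n-1) + D(n-2)), D(0)=1, D(1)=0.
Building up: D(2)=1, D(3)=2, D(4)=9, D(5)=44.
Total arrangements: 5! = 120.
Probability = D(5)/5! = 11/30.

Final answer: D(5)/5! = 44/120 = 0.366667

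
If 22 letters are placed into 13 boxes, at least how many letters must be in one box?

By the pigeonhole principle: ceiling(22/13).

Final answer: 2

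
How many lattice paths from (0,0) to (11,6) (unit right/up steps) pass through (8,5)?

Paths (0,0)->(8,5): C(13,5) = 1287.
Paths (8,5)->(11,6): C(4,1) = 4.
By multiplication principle: 1287 x 4.

Final answer: 5148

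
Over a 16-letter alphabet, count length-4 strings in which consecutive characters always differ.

Let g(n) count such strings. g(1) = 16, and each valid string of length n-1 extends in 15 ways (any symbol but the last), so g(n) = 15 g(n-1).
Total: g(4) = 16 x 15^3.

Final answer: 16 x 15^{3} = 54000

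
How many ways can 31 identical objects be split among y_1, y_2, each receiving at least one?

Substitute y'_i = y_i - 1 (so y'_i >= 0). Then sum y'_i = 31 - 2 = 29.
Stars and bars: C(29+2-1, 2-1) = C(30,1).

Final answer: C(30,1) = 30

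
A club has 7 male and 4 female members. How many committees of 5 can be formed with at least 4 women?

Sum over valid woman counts:
C(4,4)C(7,1).

Final answer: 7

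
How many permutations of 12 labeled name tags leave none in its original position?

D(n) = (n-1)(D(n-1) + D(n-2)), D(0)=1, D(1)=0.
D(2) = 1 x (0 + 1) = 1
D(3) = 2 x (1 + 0) = 2
D(4) = 3 x (2 + 1) = 9
D(5) = 4 x (9 + 2) = 44
D(6) = 5 x (44 + 9) = 265
D(7) = 6 x (265 + 44) = 1854
D(8) = 7 x (1854 + 265) = 14833
D(9) = 8 x (14833 + 1854) = 133496
D(10) = 9 x (133496 + 14833) = 1334961
D(11) = 10 x (1334961 + 133496) = 14684570
D(12) = 11 x (D(11) + D(10)) = 11 x (14684570 + 1334961)

Final answer: D(12) = 176214841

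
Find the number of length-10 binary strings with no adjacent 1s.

A valid string ends in 0 (append to any length-(n-1) valid string) or in 01 (append to any length-(n-2) valid string), so a(n) = a(n-1) + a(n-2) with a(1)=2, a(2)=3.
Building up term by term: a(1)=2, a(2)=3, a(3)=5, a(4)=8, a(5)=13, a(6)=21, a(7)=34, a(8)=55, a(9)=89, a(10)=144.

Final answer: 144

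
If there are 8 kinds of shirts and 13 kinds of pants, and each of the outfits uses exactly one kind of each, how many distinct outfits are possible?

By the multiplication principle: 8 x 13.

Final answer: 104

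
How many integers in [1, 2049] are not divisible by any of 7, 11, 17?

|div by 7|=292, |div by 11|=186, |div by 17|=120.
|div by 7&11|=26, |div by 7&17|=17, |div by 11&17|=10, |div by all|=1.
By inclusion-exclusion, divisible by at least one: 292+186+120-26-17-10+1 = 546.
Not divisible by any: 2049 - 546.

Final answer: 1503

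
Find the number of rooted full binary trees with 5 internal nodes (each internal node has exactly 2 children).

This is counted by the nth Catalan number C_n. Here n = 5.
Using C_0 = 1 and C_(k+1) = C_k x 2(2k+1)/(k+2), build up term by term: C_1=1, C_2=2, C_3=5, C_4=14, C_5=42.

Final answer: C_{5} = 42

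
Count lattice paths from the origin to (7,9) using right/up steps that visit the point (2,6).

Paths (0,0)->(2,6): C(8,6) = 28.
Paths (2,6)->(7,9): C(8,3) = 56.
By multiplication principle: 28 x 56.

Final answer: 1568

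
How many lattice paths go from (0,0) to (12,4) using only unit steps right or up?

Each path has 12 right steps and 4 up steps in some order (16 steps total).
Choose which 4 of the 16 steps are up: C(16,4).

Final answer: C(16,4) = 1820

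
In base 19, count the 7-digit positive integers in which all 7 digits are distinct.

First digit: 18 (nonzero). Second: 18 (not first). Third: 17, etc.
Total: 18 x 18 x 17 x 16 x 15 x 14 x 13.

Final answer: 240589440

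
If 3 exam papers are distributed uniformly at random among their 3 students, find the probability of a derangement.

D(n) = (n-1)(D(n-1) + D(n-2)), D(0)=1, D(1)=0.
Building up: D(2)=1, D(3)=2.
Total arrangements: 3! = 6.
Probability = D(3)/3! = 1/3.

Final answer: D(3)/3! = 2/6 = 0.333333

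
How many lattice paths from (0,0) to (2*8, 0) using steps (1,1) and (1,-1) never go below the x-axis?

Total monotonic paths to (8,8): C(16,8) = 12870.
A path is bad iff it touches y = x + 1; reflecting its initial segment maps bad paths bijectively onto all paths to (7,9), of which there are C(16,9) = 11440.
Valid Dyck paths: 12870 - 11440.
(Equivalently, C_{8} = C(16,8)/9 = 12870/9.)

Final answer: C_{8} = 1430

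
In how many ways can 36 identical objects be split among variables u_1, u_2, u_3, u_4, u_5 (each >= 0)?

Stars and bars with 36 stars and 4 bars:
C(36+5-1, 5-1) = C(40,4).

Final answer: C(40,4) = 91390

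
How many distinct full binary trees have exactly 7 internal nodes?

This is a standard Catalan-number count: the answer is C_n. Here n = 7.
C_n = C(2n,n) - C(2n,n+1), so C_{7} = C(14,7) - C(14,8) = 3432 - 3003.

Final answer: C_{7} = 429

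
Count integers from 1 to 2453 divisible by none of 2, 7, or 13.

|div by 2|=1226, |div by 7|=350, |div by 13|=188.
|div by 2&7|=175, |div by 2&13|=94, |div by 7&13|=26, |div by all|=13.
By inclusion-exclusion, divisible by at least one: 1226+350+188-175-94-26+13 = 1482.
Not divisible by any: 2453 - 1482.

Final answer: 971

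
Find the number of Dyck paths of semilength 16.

Total monotonic paths to (16,16): C(32,16) = 601080390.
Paths that cross above y=x (reflection bijection): C(32,17) = 565722720.
Valid Dyck paths: 601080390 - 565722720.
(This is the Catalan number C_{16}.)

Final answer: C_{16} = 35357670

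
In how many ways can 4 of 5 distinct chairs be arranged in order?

P(5,4) = 5!/(5-4)! = 5!/1!.

Final answer: P(5,4) = 120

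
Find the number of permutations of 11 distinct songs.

The number of ways to arrange 11 distinct objects is 11!.

Final answer: 11! = 39916800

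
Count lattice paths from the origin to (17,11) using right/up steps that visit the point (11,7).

Paths (0,0)->(11,7): C(18,7) = 31824.
Paths (11,7)->(17,11): C(10,4) = 210.
By multiplication principle: 31824 x 210.

Final answer: 6683040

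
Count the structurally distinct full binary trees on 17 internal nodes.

The structures are counted by the Catalan number C_n. Here n = 17.
C_n = C(2n,n) - C(2n,n+1), so C_{17} = C(34,17) - C(34,18) = 2333606220 - 2203961430.

Final answer: C_{17} = 129644790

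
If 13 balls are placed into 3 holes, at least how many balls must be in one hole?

By the pigeonhole principle: ceiling(13/3).

Final answer: 5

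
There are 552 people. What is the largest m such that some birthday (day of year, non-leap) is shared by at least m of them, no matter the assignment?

There are 365 possible values for birthday (day of year, non-leap). With 552 people and 365 categories, by pigeonhole: ceiling(552/365).

Final answer: 2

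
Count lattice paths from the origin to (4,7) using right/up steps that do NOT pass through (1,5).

Total paths to (4,7): C(11,7) = 330.
Paths through (1,5): C(6,5) x C(5,2) = 60.
Avoiding (1,5): 330 - 60.

Final answer: 270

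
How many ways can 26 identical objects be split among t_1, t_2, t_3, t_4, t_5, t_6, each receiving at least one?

Substitute t'_i = t_i - 1 (so t'_i >= 0). Then sum t'_i = 26 - 6 = 20.
Stars and bars: C(20+6-1, 6-1) = C(25,5).

Final answer: C(25,5) = 53130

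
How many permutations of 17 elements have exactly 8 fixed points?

Choose which 8 elements are fixed: C(17,8) = 24310.
Derange the remaining 9 using D(j) = (j-1)(D(j-1) + D(j-2)), D(0)=1, D(1)=0: D(2)=1, D(3)=2, D(4)=9, D(5)=44, D(6)=265, D(7)=1854, D(8)=14833, D(9)=133496.
Total: 24310 x 133496.

Final answer: C(17,8) D(9) = 3245287760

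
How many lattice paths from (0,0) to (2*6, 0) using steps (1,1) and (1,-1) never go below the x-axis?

Total monotonic paths to (6,6): C(12,6) = 924.
Paths that cross above y=x (reflection bijection): C(12,7) = 792.
Valid Dyck paths: 924 - 792.
(Equivalently, C_{6} = C(12,6)/7 = 924/7.)

Final answer: C_{6} = 132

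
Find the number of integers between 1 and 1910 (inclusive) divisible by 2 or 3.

Multiples of 2: 955. Multiples of 3: 636. Of both (lcm=6): 318.
By inclusion-exclusion: 955 + 636 - 318.

Final answer: 1273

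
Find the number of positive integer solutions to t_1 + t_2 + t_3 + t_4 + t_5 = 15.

Substitute t'_i = t_i - 1 (so t'_i >= 0). Then sum t'_i = 15 - 5 = 10.
Stars and bars: C(10+5-1, 5-1) = C(14,4).

Final answer: C(14,4) = 1001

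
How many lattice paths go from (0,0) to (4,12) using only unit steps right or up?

Each path has 4 right steps and 12 up steps in some order (16 steps total).
Choose which 12 of the 16 steps are up: C(16,12).

Final answer: C(16,12) = 1820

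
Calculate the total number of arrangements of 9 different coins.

The number of ways to arrange 9 distinct objects is 9!.

Final answer: 9! = 362880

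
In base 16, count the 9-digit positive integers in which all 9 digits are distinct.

First digit: 15 (nonzero). Second: 15 (not first). Third: 14, etc.
Total: 15 x 15 x 14 x 13 x 12 x 11 x 10 x 9 x 8.

Final answer: 3891888000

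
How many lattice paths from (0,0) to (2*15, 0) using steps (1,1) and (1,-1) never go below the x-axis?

Total monotonic paths to (15,15): C(30,15) = 155117520.
Paths that cross above y=x (reflection bijection): C(30,16) = 145422675.
Valid Dyck paths: 155117520 - 145422675.
(This is the Catalan number C_{15}.)

Final answer: C_{15} = 9694845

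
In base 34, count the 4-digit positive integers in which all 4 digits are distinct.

The leading digit has 33 choices (anything but zero); the next has 33 (anything but the first), then 32, and so on, one fewer each time.
Total: 33 x 33 x 32 x 31.

Final answer: 1080288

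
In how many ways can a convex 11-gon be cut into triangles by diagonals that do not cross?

The structures are counted by the Catalan number C_n. Here n = 11 - 2 = 9.
Using C_0 = 1 and C_(k+1) = C_k x 2(2k+1)/(k+2), build up term by term: C_1=1, C_2=2, C_3=5, C_4=14, C_5=42, C_6=132, C_7=429, C_8=1430, C_9=4862.

Final answer: C_{9} = 4862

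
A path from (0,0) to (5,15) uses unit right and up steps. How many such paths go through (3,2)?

Paths (0,0)->(3,2): C(5,2) = 10.
Paths (3,2)->(5,15): C(15,13) = 105.
By multiplication principle: 10 x 105.

Final answer: 1050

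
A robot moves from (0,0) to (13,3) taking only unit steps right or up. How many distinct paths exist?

Each path has 13 right steps and 3 up steps in some order (16 steps total).
Choose which 3 of the 16 steps are up: C(16,3).

Final answer: C(16,3) = 560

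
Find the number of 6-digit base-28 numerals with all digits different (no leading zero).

First digit: 27 (nonzero). Second: 27 (not first). Third: 26, etc.
Total: 27 x 27 x 26 x 25 x 24 x 23.

Final answer: 261565200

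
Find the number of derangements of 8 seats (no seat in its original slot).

D(n) = (n-1)(D(n-1) + D(n-2)), D(0)=1, D(1)=0.
D(2) = 1 x (0 + 1) = 1
D(3) = 2 x (1 + 0) = 2
D(4) = 3 x (2 + 1) = 9
D(5) = 4 x (9 + 2) = 44
D(6) = 5 x (44 + 9) = 265
D(7) = 6 x (265 + 44) = 1854
D(8) = 7 x (D(7) + D(6)) = 7 x (1854 + 265)

Final answer: D(8) = 14833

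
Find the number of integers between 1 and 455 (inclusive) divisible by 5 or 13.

Multiples of 5: 91. Multiples of 13: 35. Of both (lcm=65): 7.
By inclusion-exclusion: 91 + 35 - 7.

Final answer: 119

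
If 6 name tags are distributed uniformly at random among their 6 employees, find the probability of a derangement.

D(n) = (n-1)(D(n-1) + D(n-2)), D(0)=1, D(1)=0.
Building up: D(2)=1, D(3)=2, D(4)=9, D(5)=44, D(6)=265.
Total arrangements: 6! = 720.
Probability = D(6)/6! = 53/144.

Final answer: D(6)/6! = 265/720 = 0.368056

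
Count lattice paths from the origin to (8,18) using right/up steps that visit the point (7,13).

Paths (0,0)->(7,13): C(20,13) = 77520.
Paths (7,13)->(8,18): C(6,5) = 6.
By multiplication principle: 77520 x 6.

Final answer: 465120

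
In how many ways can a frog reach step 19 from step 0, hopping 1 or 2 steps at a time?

Let f(n) count the ways. The last step is size 1 or 2, so f(n) = f(n-1) + f(n-2) with f(1)=1, f(2)=2.
Computing successive values: f(1)=1, f(2)=2, f(3)=3, f(4)=5, f(5)=8, f(6)=13, f(7)=21, f(8)=34, f(9)=55, f(10)=89, f(11)=144, f(12)=233, f(13)=377, f(14)=610, f(15)=987, f(16)=1597, f(17)=2584, f(18)=4181, f(19)=6765.

Final answer: 6765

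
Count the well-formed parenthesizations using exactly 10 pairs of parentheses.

This is counted by the nth Catalan number C_n. Here n = 10 (pairs).
C_n = C(2n,n)/(n+1), so C_{10} = C(20,10)/11 = 184756/11.

Final answer: C_{10} = 16796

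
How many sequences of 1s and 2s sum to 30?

Condition on the final move: it is a 1-step (f(n-1) ways to get there) or a 2-step (f(n-2) ways), so f(n) = f(n-1) + f(n-2), with f(1)=1, f(2)=2.
Iterating the recurrence: f(1)=1, f(2)=2, f(3)=3, f(4)=5, f(5)=8, f(6)=13, f(7)=21, f(8)=34, f(9)=55, f(10)=89, f(11)=144, f(12)=233, f(13)=377, f(14)=610, f(15)=987, f(16)=1597, f(17)=2584, f(18)=4181, f(19)=6765, f(20)=10946, f(21)=17711, f(22)=28657, f(23)=46368, f(24)=75025, f(25)=121393, f(26)=196418, f(27)=317811, f(28)=514229, f(29)=832040, f(30)=1346269.

Final answer: 1346269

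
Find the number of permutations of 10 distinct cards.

The number of ways to arrange 10 distinct objects is 10!.

Final answer: 10! = 3628800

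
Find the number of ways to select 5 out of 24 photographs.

C(24,5) = 24!/(5! x 19!).

Final answer: \binom{24}{5} = 42504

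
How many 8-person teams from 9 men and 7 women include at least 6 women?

Sum over valid woman counts:
C(7,6)C(9,2) = 252
C(7,7)C(9,1) = 9
Total: 252 + 9.

Final answer: 261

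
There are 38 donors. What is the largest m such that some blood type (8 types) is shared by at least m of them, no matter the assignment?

There are 8 possible values for blood type (8 types). With 38 donors and 8 categories, by pigeonhole: ceiling(38/8).

Final answer: 5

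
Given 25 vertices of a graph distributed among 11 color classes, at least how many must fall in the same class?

By pigeonhole with 25 objects and 11 categories: ceiling(25/11).

Final answer: 3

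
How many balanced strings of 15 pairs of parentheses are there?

The structures are counted by the Catalan number C_n. Here n = 15 (pairs).
C_n = (2n)!/(n!(n+1)!), so C_{15} = 30!/(15! x 16!) = C(30,15)/16 = 155117520/16.

Final answer: C_{15} = 9694845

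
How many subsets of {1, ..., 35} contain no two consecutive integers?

Condition on whether n belongs to the subset: if not, any valid subset of {1, ..., n-1} works (a(n-1)); if so, n-1 is excluded and the rest is a valid subset of {1, ..., n-2} (a(n-2)). Hence a(n) = a(n-1) + a(n-2), a(1)=2, a(2)=3.
Iterating the recurrence: a(1)=2, a(2)=3, a(3)=5, a(4)=8, a(5)=13, a(6)=21, a(7)=34, a(8)=55, a(9)=89, a(10)=144, a(11)=233, a(12)=377, a(13)=610, a(14)=987, a(15)=1597, a(16)=2584, a(17)=4181, a(18)=6765, a(19)=10946, a(20)=17711, a(21)=28657, a(22)=46368, a(23)=75025, a(24)=121393, a(25)=196418, a(26)=317811, a(27)=514229, a(28)=832040, a(29)=1346269, a(30)=2178309, a(31)=3524578, a(32)=5702887, a(33)=9227465, a(34)=14930352, a(35)=24157817.

Final answer: 24157817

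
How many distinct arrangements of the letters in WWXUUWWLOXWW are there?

Letters (L:1, O:1, U:2, W:6, X:2). Total letters: 12.
Permutations = 12!/(6! x 2! x 2!).

Final answer: 166320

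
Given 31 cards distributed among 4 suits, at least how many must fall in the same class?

By pigeonhole with 31 objects and 4 categories: ceiling(31/4).

Final answer: 8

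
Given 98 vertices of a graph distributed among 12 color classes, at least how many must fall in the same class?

By pigeonhole with 98 objects and 12 categories: ceiling(98/12).

Final answer: 9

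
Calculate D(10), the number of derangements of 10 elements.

Use the recurrence D(n) = (n-1)(D(n-1) + D(n-2)) with D(0)=1, D(1)=0.
Building up: D(2)=1, D(3)=2, D(4)=9, D(5)=44, D(6)=265, D(7)=1854, D(8)=14833, D(9)=133496.
D(10) = 9 x (D(9) + D(8)) = 9 x (133496 + 14833).

Final answer: D(10) = 1334961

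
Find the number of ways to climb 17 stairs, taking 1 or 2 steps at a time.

Let f(n) count the ways. The last step is size 1 or 2, so f(n) = f(n-1) + f(n-2) with f(1)=1, f(2)=2.
Building up term by term: f(1)=1, f(2)=2, f(3)=3, f(4)=5, f(5)=8, f(6)=13, f(7)=21, f(8)=34, f(9)=55, f(10)=89, f(11)=144, f(12)=233, f(13)=377, f(14)=610, f(15)=987, f(16)=1597, f(17)=2584.

Final answer: 2584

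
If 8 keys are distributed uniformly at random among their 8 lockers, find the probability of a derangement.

Derangements satisfy D(n) = (n-1)(D(n-1) + D(n-2)), starting from D(0)=1, D(1)=0.
Building up: D(2)=1, D(3)=2, D(4)=9, D(5)=44, D(6)=265, D(7)=1854, D(8)=14833.
Total arrangements: 8! = 40320.
Probability = D(8)/8! = 2119/5760.

Final answer: D(8)/8! = 14833/40320 = 0.367882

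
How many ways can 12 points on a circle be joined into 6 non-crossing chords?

This is counted by the nth Catalan number C_n. Here n = 12/2 = 6.
C_n = (2n)!/(n!(n+1)!), so C_{6} = 12!/(6! x 7!) = C(12,6)/7 = 924/7.

Final answer: C_{6} = 132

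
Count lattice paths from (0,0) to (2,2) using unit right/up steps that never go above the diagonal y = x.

Total monotonic paths to (2,2): C(4,2) = 6.
Reflecting each bad path at its first crossing gives a bijection with paths to (1,3): C(4,3) = 4.
Valid Dyck paths: 6 - 4.
(Check: C(4,2) - C(4,3) = C(4,2)/3, the Catalan number C_{2}.)

Final answer: C_{2} = 2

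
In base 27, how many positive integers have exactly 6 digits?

Leading digit: 26 options (nonzero). Other 5 digit(s): 27 options each.
Total: 26 x 27^5.

Final answer: 373071582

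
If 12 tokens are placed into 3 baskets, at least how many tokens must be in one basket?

By the pigeonhole principle: ceiling(12/3).

Final answer: 4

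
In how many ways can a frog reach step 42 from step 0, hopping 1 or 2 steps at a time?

Let f(n) count the ways. The last step is size 1 or 2, so f(n) = f(n-1) + f(n-2) with f(1)=1, f(2)=2.
Computing successive values: f(1)=1, f(2)=2, f(3)=3, f(4)=5, f(5)=8, f(6)=13, f(7)=21, f(8)=34, f(9)=55, f(10)=89, f(11)=144, f(12)=233, f(13)=377, f(14)=610, f(15)=987, f(16)=1597, f(17)=2584, f(18)=4181, f(19)=6765, f(20)=10946, f(21)=17711, f(22)=28657, f(23)=46368, f(24)=75025, f(25)=121393, f(26)=196418, f(27)=317811, f(28)=514229, f(29)=832040, f(30)=1346269, f(31)=2178309, f(32)=3524578, f(33)=5702887, f(34)=9227465, f(35)=14930352, f(36)=24157817, f(37)=39088169, f(38)=63245986, f(39)=102334155, f(40)=165580141, f(41)=267914296, f(42)=433494437.

Final answer: 433494437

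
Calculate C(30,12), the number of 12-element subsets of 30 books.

C(30,12) = 30!/(12! x 18!).

Final answer: \binom{30}{12} = 86493225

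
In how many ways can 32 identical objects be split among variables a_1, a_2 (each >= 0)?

Stars and bars with 32 stars and 1 bars:
C(32+2-1, 2-1) = C(33,1).

Final answer: C(33,1) = 33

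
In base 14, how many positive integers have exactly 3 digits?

In base 14, the leading digit has 13 choices (1..13); each of the remaining 2 digits has 14 choices.
Total: 13 x 14^2.

Final answer: 2548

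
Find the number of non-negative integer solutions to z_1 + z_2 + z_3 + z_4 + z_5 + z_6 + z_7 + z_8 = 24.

Stars and bars with 24 stars and 7 bars:
C(24+8-1, 8-1) = C(31,7).

Final answer: C(31,7) = 2629575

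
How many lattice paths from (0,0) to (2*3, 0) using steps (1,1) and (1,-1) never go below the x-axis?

Total monotonic paths to (3,3): C(6,3) = 20.
Paths that cross above y=x (reflection bijection): C(6,4) = 15.
Valid Dyck paths: 20 - 15.
(This is the Catalan number C_{3}.)

Final answer: C_{3} = 5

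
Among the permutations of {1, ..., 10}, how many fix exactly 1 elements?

Choose which 1 elements are fixed: C(10,1) = 10.
Derange the remaining 9 using D(j) = (j-1)(D(j-1) + D(j-2)), D(0)=1, D(1)=0: D(2)=1, D(3)=2, D(4)=9, D(5)=44, D(6)=265, D(7)=1854, D(8)=14833, D(9)=133496.
Total: 10 x 133496.

Final answer: C(10,1) D(9) = 1334960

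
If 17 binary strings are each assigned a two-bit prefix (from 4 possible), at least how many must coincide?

There are 4 possible values for two-bit prefix. With 17 binary strings and 4 categories, by pigeonhole: ceiling(17/4).

Final answer: 5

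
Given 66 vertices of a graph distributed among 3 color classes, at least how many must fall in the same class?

By pigeonhole with 66 objects and 3 categories: ceiling(66/3).

Final answer: 22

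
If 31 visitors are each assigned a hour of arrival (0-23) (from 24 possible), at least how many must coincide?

There are 24 possible values for hour of arrival (0-23). With 31 visitors and 24 categories, by pigeonhole: ceiling(31/24).

Final answer: 2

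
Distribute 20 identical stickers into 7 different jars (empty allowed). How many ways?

Stars and bars: C(n+k-1, k-1) = C(26,6).

Final answer: C(26,6) = 230230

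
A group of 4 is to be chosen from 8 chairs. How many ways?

C(8,4) = 8!/(4! x (8-4)!).

Final answer: C(8,4) = 70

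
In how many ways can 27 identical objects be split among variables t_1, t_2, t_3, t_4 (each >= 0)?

Stars and bars with 27 stars and 3 bars:
C(27+4-1, 4-1) = C(30,3).

Final answer: C(30,3) = 4060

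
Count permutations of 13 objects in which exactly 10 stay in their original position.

Choose which 10 elements are fixed: C(13,10) = 286.
Derange the remaining 3 using D(j) = (j-1)(D(j-1) + D(j-2)), D(0)=1, D(1)=0: D(2)=1, D(3)=2.
Total: 286 x 2.

Final answer: C(13,10) D(3) = 572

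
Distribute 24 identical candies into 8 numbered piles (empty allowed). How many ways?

Stars and bars: C(n+k-1, k-1) = C(31,7).

Final answer: C(31,7) = 2629575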